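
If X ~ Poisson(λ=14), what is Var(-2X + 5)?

For X ~ Poisson(λ=14):
Var(X) = 14
Var(-2X + 5) = (-2)² × Var(X) = 4 × 14 = 56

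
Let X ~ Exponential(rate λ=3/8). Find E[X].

For X ~ Exponential(rate λ=3/8), the expected value is:
E[X] = \frac{8}{3}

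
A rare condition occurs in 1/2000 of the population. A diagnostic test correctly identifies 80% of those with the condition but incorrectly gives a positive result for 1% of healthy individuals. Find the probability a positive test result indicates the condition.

Let D = the rare event, + = positive/flagged.
P(D) = 1/2000
P(+|D) = 80/100 = 4/5
P(+|D') = 1/100
P(+) = P(+|D)P(D) + P(+|D')P(D')
     = \frac{4}{5} × \frac{1}{2000} + \frac{1}{100} × \frac{1999}{2000}
     = \frac{2079}{200000}
P(D|+) = P(+|D)P(D)/P(+) = \frac{80}{2079}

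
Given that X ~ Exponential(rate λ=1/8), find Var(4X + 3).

For X ~ Exponential(rate λ=1/8):
Var(X) = 64
Var(4X + 3) = (4)² × Var(X) = 16 × 64 = 1024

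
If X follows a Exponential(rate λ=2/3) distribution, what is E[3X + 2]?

For X ~ Exponential(rate λ=2/3):
E[X] = \frac{3}{2}
E[3X + 2] = 3 × E[X] + 2 = \frac{13}{2}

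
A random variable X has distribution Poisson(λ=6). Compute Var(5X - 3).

For X ~ Poisson(λ=6):
Var(X) = 6
Var(5X - 3) = (5)² × Var(X) = 25 × 6 = 150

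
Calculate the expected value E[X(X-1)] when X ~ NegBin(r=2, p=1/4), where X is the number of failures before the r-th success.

E[X(X-1)] = E[X² - X] = E[X²] - E[X]
E[X] = 6
E[X²] = Var(X) + (E[X])² = 24 + (6)² = 60
E[X(X-1)] = 60 - 6 = 54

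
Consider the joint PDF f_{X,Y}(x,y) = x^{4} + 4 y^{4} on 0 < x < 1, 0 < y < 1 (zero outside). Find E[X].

E[X] = ∫_0^1 ∫_0^1 x × f(x,y) dy dx
= ∫_0^1 ∫_0^1 x × (x^{4} + 4 y^{4}) dy dx
= \frac{17}{30}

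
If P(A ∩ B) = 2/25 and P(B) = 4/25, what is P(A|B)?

P(A|B) = P(A ∩ B) / P(B)
= (2/25) / (4/25)
= 1/2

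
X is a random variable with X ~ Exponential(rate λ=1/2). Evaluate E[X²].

Using the identity E[X²] = Var(X) + (E[X])²:
E[X] = 2
Var(X) = 4
E[X²] = 4 + (2)²
= 8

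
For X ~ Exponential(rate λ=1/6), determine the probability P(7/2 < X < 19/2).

P(7/2 < X < 19/2) = ∫_{7/2}^{19/2} f(x) dx
where f(x) = \frac{e^{- \frac{x}{6}}}{6}
= - \frac{1 - e}{e^{\frac{19}{12}}}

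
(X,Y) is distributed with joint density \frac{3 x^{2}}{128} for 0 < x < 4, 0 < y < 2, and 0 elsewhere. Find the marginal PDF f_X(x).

f_X(x) = ∫_0^2 f(x,y) dy
= ∫_0^2 \frac{3 x^{2}}{128} dy
= \frac{3 x^{2}}{64} for 0 < x < 4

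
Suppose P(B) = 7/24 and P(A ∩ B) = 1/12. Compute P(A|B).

P(A|B) = P(A ∩ B) / P(B)
= (1/12) / (7/24)
= 2/7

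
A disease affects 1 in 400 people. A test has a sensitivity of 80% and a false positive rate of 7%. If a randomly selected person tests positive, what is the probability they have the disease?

Let D = the rare event, + = positive/flagged.
P(D) = 1/400
P(+|D) = 80/100 = 4/5
P(+|D') = 7/100
P(+) = P(+|D)P(D) + P(+|D')P(D')
     = \frac{4}{5} × \frac{1}{400} + \frac{7}{100} × \frac{399}{400}
     = \frac{2873}{40000}
P(D|+) = P(+|D)P(D)/P(+) = \frac{80}{2873}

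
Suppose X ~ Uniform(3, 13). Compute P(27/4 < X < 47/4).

P(27/4 < X < 47/4) = ∫_{27/4}^{47/4} f(x) dx
where f(x) = \frac{1}{10}
= \frac{1}{2}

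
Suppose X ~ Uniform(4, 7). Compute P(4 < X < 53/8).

P(4 < X < 53/8) = ∫_{4}^{53/8} f(x) dx
where f(x) = \frac{1}{3}
= \frac{7}{8}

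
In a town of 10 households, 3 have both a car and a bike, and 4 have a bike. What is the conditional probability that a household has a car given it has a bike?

P(A ∩ B) = 3/10
P(B) = 4/10 = 2/5
P(A|B) = P(A ∩ B) / P(B) = (3/10) / (2/5) = 3/4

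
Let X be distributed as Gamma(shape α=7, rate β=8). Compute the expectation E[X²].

Using the identity E[X²] = Var(X) + (E[X])²:
E[X] = \frac{7}{8}
Var(X) = \frac{7}{64}
E[X²] = \frac{7}{64} + (\frac{7}{8})²
= \frac{7}{8}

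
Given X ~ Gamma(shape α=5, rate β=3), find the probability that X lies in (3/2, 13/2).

P(3/2 < X < 13/2) = ∫_{3/2}^{13/2} f(x) dx
where f(x) = \frac{81 x^{4} e^{- 3 x}}{8}
= \frac{-956291 + 6131 e^{15}}{128 e^{\frac{39}{2}}}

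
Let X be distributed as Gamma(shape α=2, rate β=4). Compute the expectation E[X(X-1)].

E[X(X-1)] = E[X² - X] = E[X²] - E[X]
E[X] = \frac{1}{2}
E[X²] = Var(X) + (E[X])² = \frac{1}{8} + (\frac{1}{2})² = \frac{3}{8}
E[X(X-1)] = \frac{3}{8} - \frac{1}{2} = - \frac{1}{8}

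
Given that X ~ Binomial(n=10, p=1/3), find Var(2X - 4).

For X ~ Binomial(n=10, p=1/3):
Var(X) = \frac{20}{9}
Var(2X - 4) = (2)² × Var(X) = 4 × \frac{20}{9} = \frac{80}{9}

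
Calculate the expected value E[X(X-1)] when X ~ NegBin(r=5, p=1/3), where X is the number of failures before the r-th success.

E[X(X-1)] = E[X² - X] = E[X²] - E[X]
E[X] = 10
E[X²] = Var(X) + (E[X])² = 30 + (10)² = 130
E[X(X-1)] = 130 - 10 = 120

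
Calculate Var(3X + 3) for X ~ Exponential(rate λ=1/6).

For X ~ Exponential(rate λ=1/6):
Var(X) = 36
Var(3X + 3) = (3)² × Var(X) = 9 × 36 = 324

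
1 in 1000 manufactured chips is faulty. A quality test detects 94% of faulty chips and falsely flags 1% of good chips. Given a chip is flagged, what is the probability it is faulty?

Let D = the rare event, + = positive/flagged.
P(D) = 1/1000
P(+|D) = 94/100 = 47/50
P(+|D') = 1/100
P(+) = P(+|D)P(D) + P(+|D')P(D')
     = \frac{47}{50} × \frac{1}{1000} + \frac{1}{100} × \frac{999}{1000}
     = \frac{1093}{100000}
P(D|+) = P(+|D)P(D)/P(+) = \frac{94}{1093}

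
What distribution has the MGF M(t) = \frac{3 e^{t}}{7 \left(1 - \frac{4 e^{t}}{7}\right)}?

The MGF M(t) = \frac{3 e^{t}}{7 \left(1 - \frac{4 e^{t}}{7}\right)} is the standard form for the Geometric distribution.
Comparing with the known MGF formula identifies: Geometric(p=3/7), X = trial number of first success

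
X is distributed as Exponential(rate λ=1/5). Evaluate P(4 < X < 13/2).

P(4 < X < 13/2) = ∫_{4}^{13/2} f(x) dx
where f(x) = \frac{e^{- \frac{x}{5}}}{5}
= - \frac{1}{e^{\frac{13}{10}}} + e^{- \frac{4}{5}}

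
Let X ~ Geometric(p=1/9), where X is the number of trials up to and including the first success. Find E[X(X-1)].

E[X(X-1)] = E[X² - X] = E[X²] - E[X]
E[X] = 9
E[X²] = Var(X) + (E[X])² = 72 + (9)² = 153
E[X(X-1)] = 153 - 9 = 144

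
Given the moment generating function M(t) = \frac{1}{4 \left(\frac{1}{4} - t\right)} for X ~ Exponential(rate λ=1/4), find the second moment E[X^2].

To find E[X^2], compute M^(2)(0):
M^(1)(t) = \frac{1}{4 \left(\frac{1}{4} - t\right)^{2}}
M^(2)(t) = \frac{1}{2 \left(\frac{1}{4} - t\right)^{3}}
M^(2)(0) = 32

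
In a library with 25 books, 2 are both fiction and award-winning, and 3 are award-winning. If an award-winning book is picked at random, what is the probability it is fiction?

P(A ∩ B) = 2/25
P(B) = 3/25
P(A|B) = P(A ∩ B) / P(B) = (2/25) / (3/25) = 2/3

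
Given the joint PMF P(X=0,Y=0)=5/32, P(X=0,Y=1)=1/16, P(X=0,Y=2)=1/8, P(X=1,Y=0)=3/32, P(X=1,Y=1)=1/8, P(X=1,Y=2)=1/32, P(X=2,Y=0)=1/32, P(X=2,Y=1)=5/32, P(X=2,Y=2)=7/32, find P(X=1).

P(X=1) = P(X=1,Y=0) + P(X=1,Y=1) + P(X=1,Y=2)
= 3/32 + 1/8 + 1/32
= 1/4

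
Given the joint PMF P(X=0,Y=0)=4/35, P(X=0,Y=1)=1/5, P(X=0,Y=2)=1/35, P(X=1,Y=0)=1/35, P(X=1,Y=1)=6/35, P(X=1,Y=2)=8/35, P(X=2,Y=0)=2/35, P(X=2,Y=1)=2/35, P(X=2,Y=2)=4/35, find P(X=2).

P(X=2) = P(X=2,Y=0) + P(X=2,Y=1) + P(X=2,Y=2)
= 2/35 + 2/35 + 4/35
= 8/35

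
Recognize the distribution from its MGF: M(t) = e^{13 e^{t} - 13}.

The MGF M(t) = e^{13 e^{t} - 13} is the standard form for the Poisson distribution.
Comparing with the known MGF formula identifies: Poisson(λ=13)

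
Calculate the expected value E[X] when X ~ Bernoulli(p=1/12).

For X ~ Bernoulli(p=1/12), the expected value is:
E[X] = \frac{1}{12}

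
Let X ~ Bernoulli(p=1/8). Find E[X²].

Using the identity E[X²] = Var(X) + (E[X])²:
E[X] = \frac{1}{8}
Var(X) = \frac{7}{64}
E[X²] = \frac{7}{64} + (\frac{1}{8})²
= \frac{1}{8}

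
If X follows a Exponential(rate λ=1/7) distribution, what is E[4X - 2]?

For X ~ Exponential(rate λ=1/7):
E[X] = 7
E[4X - 2] = 4 × E[X] - 2 = 26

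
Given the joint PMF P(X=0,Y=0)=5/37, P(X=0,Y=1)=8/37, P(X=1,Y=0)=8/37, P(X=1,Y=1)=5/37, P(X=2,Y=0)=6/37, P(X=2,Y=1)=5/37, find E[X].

First find marginal of X:
P(X=0) = 13/37
P(X=1) = 13/37
P(X=2) = 11/37
E[X] = 0 × 13/37 + 1 × 13/37 + 2 × 11/37 = 35/37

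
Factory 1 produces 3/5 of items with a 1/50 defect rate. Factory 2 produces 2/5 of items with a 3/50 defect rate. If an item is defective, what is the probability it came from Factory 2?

Using Bayes' theorem:
P(F1) = 3/5, P(D|F1) = 1/50
P(F2) = 2/5, P(D|F2) = 3/50
P(D) = P(D|F1)P(F1) + P(D|F2)P(F2)
     = \frac{9}{250}
P(F2|D) = P(D|F2)P(F2) / P(D)
= \frac{2}{3}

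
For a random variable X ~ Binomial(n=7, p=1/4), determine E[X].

For X ~ Binomial(n=7, p=1/4), the expected value is:
E[X] = \frac{7}{4}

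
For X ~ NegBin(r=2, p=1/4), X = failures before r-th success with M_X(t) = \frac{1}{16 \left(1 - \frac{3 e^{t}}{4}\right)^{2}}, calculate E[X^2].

To find E[X^2], compute M^(2)(0):
M^(1)(t) = \frac{3 e^{t}}{32 \left(1 - \frac{3 e^{t}}{4}\right)^{3}}
M^(2)(t) = \frac{3 e^{t}}{32 \left(1 - \frac{3 e^{t}}{4}\right)^{3}} + \frac{27 e^{2 t}}{128 \left(1 - \frac{3 e^{t}}{4}\right)^{4}}
M^(2)(0) = 60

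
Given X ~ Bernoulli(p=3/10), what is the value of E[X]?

For X ~ Bernoulli(p=3/10), the expected value is:
E[X] = \frac{3}{10}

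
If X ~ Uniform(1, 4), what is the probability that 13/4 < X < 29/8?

P(13/4 < X < 29/8) = ∫_{13/4}^{29/8} f(x) dx
where f(x) = \frac{1}{3}
= \frac{1}{8}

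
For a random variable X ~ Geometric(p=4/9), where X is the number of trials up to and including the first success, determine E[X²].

Using the identity E[X²] = Var(X) + (E[X])²:
E[X] = \frac{9}{4}
Var(X) = \frac{45}{16}
E[X²] = \frac{45}{16} + (\frac{9}{4})²
= \frac{63}{8}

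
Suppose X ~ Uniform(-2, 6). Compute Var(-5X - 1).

For X ~ Uniform(-2, 6):
Var(X) = \frac{16}{3}
Var(-5X - 1) = (-5)² × Var(X) = 25 × \frac{16}{3} = \frac{400}{3}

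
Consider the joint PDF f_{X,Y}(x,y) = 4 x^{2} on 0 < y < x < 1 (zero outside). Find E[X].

f_X(x) = ∫_0^x 4 x^{2} dy = 4 x^{3}
E[X] = ∫_0^1 x × (4 x^{3}) dx = \frac{4}{5}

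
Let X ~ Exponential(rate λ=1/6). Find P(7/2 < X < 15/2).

P(7/2 < X < 15/2) = ∫_{7/2}^{15/2} f(x) dx
where f(x) = \frac{e^{- \frac{x}{6}}}{6}
= - \frac{1}{e^{\frac{5}{4}}} + e^{- \frac{7}{12}}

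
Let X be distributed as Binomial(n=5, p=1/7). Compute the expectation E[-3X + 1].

For X ~ Binomial(n=5, p=1/7):
E[X] = \frac{5}{7}
E[-3X + 1] = -3 × E[X] + 1 = - \frac{8}{7}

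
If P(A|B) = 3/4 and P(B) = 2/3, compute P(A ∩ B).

By definition, P(A|B) = P(A ∩ B) / P(B)
So P(A ∩ B) = P(A|B) × P(B)
= 3/4 × 2/3
= 1/2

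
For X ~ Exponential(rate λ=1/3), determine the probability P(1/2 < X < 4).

P(1/2 < X < 4) = ∫_{1/2}^{4} f(x) dx
where f(x) = \frac{e^{- \frac{x}{3}}}{3}
= - \frac{1}{e^{\frac{4}{3}}} + e^{- \frac{1}{6}}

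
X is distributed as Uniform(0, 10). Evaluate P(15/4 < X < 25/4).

P(15/4 < X < 25/4) = ∫_{15/4}^{25/4} f(x) dx
where f(x) = \frac{1}{10}
= \frac{1}{4}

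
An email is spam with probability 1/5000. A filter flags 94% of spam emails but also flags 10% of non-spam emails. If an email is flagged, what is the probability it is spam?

Let D = the rare event, + = positive/flagged.
P(D) = 1/5000
P(+|D) = 94/100 = 47/50
P(+|D') = 10/100 = 1/10
P(+) = P(+|D)P(D) + P(+|D')P(D')
     = \frac{47}{50} × \frac{1}{5000} + \frac{1}{10} × \frac{4999}{5000}
     = \frac{12521}{125000}
P(D|+) = P(+|D)P(D)/P(+) = \frac{47}{25042}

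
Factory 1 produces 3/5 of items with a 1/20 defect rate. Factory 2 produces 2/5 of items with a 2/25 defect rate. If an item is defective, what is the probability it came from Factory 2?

Using Bayes' theorem:
P(F1) = 3/5, P(D|F1) = 1/20
P(F2) = 2/5, P(D|F2) = 2/25
P(D) = P(D|F1)P(F1) + P(D|F2)P(F2)
     = \frac{31}{500}
P(F2|D) = P(D|F2)P(F2) / P(D)
= \frac{16}{31}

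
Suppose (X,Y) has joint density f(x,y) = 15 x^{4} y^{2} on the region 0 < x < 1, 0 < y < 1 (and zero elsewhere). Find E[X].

E[X] = ∫_0^1 ∫_0^1 x × f(x,y) dy dx
= ∫_0^1 ∫_0^1 x × (15 x^{4} y^{2}) dy dx
= \frac{5}{6}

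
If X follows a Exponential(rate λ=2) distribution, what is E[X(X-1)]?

E[X(X-1)] = E[X² - X] = E[X²] - E[X]
E[X] = \frac{1}{2}
E[X²] = Var(X) + (E[X])² = \frac{1}{4} + (\frac{1}{2})² = \frac{1}{2}
E[X(X-1)] = \frac{1}{2} - \frac{1}{2} = 0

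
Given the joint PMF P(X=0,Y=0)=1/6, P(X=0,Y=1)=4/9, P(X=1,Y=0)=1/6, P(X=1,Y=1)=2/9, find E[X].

First find marginal of X:
P(X=0) = 11/18
P(X=1) = 7/18
E[X] = 0 × 11/18 + 1 × 7/18 = 7/18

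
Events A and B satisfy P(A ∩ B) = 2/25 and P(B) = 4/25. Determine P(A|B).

P(A|B) = P(A ∩ B) / P(B)
= (2/25) / (4/25)
= 1/2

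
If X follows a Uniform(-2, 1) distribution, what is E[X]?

For X ~ Uniform(-2, 1), the expected value is:
E[X] = - \frac{1}{2}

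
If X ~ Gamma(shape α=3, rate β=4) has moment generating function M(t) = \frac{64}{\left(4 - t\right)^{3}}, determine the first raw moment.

To find E[X], compute M^(1)(0):
M^(1)(t) = \frac{192}{\left(4 - t\right)^{4}}
M^(1)(0) = \frac{3}{4}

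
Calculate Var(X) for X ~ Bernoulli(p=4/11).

For X ~ Bernoulli(p=4/11):
Var(X) = \frac{28}{121}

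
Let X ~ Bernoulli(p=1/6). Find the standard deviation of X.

For X ~ Bernoulli(p=1/6):
Var(X) = \frac{5}{36}
SD(X) = √(Var(X)) = √(\frac{5}{36}) = \frac{\sqrt{5}}{6}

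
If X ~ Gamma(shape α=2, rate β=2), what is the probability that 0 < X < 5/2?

P(0 < X < 5/2) = ∫_{0}^{5/2} f(x) dx
where f(x) = 4 x e^{- 2 x}
= 1 - \frac{6}{e^{5}}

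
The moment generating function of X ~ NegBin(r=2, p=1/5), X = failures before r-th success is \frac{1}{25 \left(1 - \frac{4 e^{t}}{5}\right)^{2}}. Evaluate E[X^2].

To find E[X^2], compute M^(2)(0):
M^(1)(t) = \frac{8 e^{t}}{125 \left(1 - \frac{4 e^{t}}{5}\right)^{3}}
M^(2)(t) = \frac{8 e^{t}}{125 \left(1 - \frac{4 e^{t}}{5}\right)^{3}} + \frac{96 e^{2 t}}{625 \left(1 - \frac{4 e^{t}}{5}\right)^{4}}
M^(2)(0) = 104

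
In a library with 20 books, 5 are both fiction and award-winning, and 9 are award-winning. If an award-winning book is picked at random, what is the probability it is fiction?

P(A ∩ B) = 5/20 = 1/4
P(B) = 9/20
P(A|B) = P(A ∩ B) / P(B) = (1/4) / (9/20) = 5/9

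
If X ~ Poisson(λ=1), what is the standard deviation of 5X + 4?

For X ~ Poisson(λ=1):
Var(X) = 1
SD(X) = √(Var(X)) = √(1) = 1
SD(5X + 4) = |5| × SD(X) = 5 × 1 = 5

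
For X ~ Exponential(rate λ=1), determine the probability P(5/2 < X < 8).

P(5/2 < X < 8) = ∫_{5/2}^{8} f(x) dx
where f(x) = e^{- x}
= - \frac{1}{e^{8}} + e^{- \frac{5}{2}}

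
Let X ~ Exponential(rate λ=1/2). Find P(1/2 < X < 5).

P(1/2 < X < 5) = ∫_{1/2}^{5} f(x) dx
where f(x) = \frac{e^{- \frac{x}{2}}}{2}
= - \frac{1}{e^{\frac{5}{2}}} + e^{- \frac{1}{4}}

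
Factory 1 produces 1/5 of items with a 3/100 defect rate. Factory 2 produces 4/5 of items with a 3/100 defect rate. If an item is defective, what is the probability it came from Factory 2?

Using Bayes' theorem:
P(F1) = 1/5, P(D|F1) = 3/100
P(F2) = 4/5, P(D|F2) = 3/100
P(D) = P(D|F1)P(F1) + P(D|F2)P(F2)
     = \frac{3}{100}
P(F2|D) = P(D|F2)P(F2) / P(D)
= \frac{4}{5}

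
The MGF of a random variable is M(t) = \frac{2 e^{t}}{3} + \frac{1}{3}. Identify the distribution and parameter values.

The MGF M(t) = \frac{2 e^{t}}{3} + \frac{1}{3} is the standard form for the Bernoulli distribution.
Comparing with the known MGF formula identifies: Bernoulli(p=2/3)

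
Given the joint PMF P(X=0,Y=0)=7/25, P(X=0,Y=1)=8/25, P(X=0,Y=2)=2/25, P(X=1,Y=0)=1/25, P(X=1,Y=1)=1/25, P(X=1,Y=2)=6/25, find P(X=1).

P(X=1) = P(X=1,Y=0) + P(X=1,Y=1) + P(X=1,Y=2)
= 1/25 + 1/25 + 6/25
= 8/25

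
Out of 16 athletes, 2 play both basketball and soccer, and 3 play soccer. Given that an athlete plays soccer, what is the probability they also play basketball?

P(A ∩ B) = 2/16 = 1/8
P(B) = 3/16
P(A|B) = P(A ∩ B) / P(B) = (1/8) / (3/16) = 2/3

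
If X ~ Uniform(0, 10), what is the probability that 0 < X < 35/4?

P(0 < X < 35/4) = ∫_{0}^{35/4} f(x) dx
where f(x) = \frac{1}{10}
= \frac{7}{8}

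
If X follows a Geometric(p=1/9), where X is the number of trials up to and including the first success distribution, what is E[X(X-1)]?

E[X(X-1)] = E[X² - X] = E[X²] - E[X]
E[X] = 9
E[X²] = Var(X) + (E[X])² = 72 + (9)² = 153
E[X(X-1)] = 153 - 9 = 144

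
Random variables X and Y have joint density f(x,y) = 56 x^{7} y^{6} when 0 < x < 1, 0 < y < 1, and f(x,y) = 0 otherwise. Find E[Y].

E[Y] = ∫_0^1 ∫_0^1 y × f(x,y) dx dy
= \frac{7}{8}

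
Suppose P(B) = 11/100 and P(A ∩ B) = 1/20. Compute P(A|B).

P(A|B) = P(A ∩ B) / P(B)
= (1/20) / (11/100)
= 5/11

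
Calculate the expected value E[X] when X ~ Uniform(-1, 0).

For X ~ Uniform(-1, 0), the expected value is:
E[X] = - \frac{1}{2}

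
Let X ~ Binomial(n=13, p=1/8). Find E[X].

For X ~ Binomial(n=13, p=1/8), the expected value is:
E[X] = \frac{13}{8}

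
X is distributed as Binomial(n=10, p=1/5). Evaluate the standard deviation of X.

For X ~ Binomial(n=10, p=1/5):
Var(X) = \frac{8}{5}
SD(X) = √(Var(X)) = √(\frac{8}{5}) = \frac{2 \sqrt{10}}{5}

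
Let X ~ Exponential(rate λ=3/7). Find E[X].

For X ~ Exponential(rate λ=3/7), the expected value is:
E[X] = \frac{7}{3}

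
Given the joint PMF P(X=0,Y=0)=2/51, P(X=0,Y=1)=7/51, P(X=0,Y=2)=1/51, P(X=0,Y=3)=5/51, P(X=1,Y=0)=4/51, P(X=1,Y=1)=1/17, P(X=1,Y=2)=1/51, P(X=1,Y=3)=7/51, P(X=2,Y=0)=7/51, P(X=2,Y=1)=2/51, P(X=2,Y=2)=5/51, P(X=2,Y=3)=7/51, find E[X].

First find marginal of X:
P(X=0) = 5/17
P(X=1) = 5/17
P(X=2) = 7/17
E[X] = 0 × 5/17 + 1 × 5/17 + 2 × 7/17 = 19/17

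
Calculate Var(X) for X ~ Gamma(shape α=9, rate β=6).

For X ~ Gamma(shape α=9, rate β=6):
Var(X) = \frac{1}{4}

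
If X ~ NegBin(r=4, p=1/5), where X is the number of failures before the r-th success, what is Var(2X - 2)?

For X ~ NegBin(r=4, p=1/5), where X is the number of failures before the r-th success:
Var(X) = 80
Var(2X - 2) = (2)² × Var(X) = 4 × 80 = 320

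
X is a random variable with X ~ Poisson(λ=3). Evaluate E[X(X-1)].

E[X(X-1)] = E[X² - X] = E[X²] - E[X]
E[X] = 3
E[X²] = Var(X) + (E[X])² = 3 + (3)² = 12
E[X(X-1)] = 12 - 3 = 9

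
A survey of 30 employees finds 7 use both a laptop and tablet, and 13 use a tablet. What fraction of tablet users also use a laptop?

P(A ∩ B) = 7/30
P(B) = 13/30
P(A|B) = P(A ∩ B) / P(B) = (7/30) / (13/30) = 7/13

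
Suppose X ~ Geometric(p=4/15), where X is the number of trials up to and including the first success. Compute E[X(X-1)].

E[X(X-1)] = E[X² - X] = E[X²] - E[X]
E[X] = \frac{15}{4}
E[X²] = Var(X) + (E[X])² = \frac{165}{16} + (\frac{15}{4})² = \frac{195}{8}
E[X(X-1)] = \frac{195}{8} - \frac{15}{4} = \frac{165}{8}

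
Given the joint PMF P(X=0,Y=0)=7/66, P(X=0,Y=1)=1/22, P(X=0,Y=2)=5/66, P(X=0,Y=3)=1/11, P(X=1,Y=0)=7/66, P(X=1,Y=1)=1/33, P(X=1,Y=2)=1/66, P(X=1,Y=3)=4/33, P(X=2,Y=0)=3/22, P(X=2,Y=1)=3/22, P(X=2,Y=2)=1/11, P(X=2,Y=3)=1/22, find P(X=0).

P(X=0) = P(X=0,Y=0) + P(X=0,Y=1) + P(X=0,Y=2) + P(X=0,Y=3)
= 7/66 + 1/22 + 5/66 + 1/11
= 7/22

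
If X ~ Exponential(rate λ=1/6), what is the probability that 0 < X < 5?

P(0 < X < 5) = ∫_{0}^{5} f(x) dx
where f(x) = \frac{e^{- \frac{x}{6}}}{6}
= 1 - e^{- \frac{5}{6}}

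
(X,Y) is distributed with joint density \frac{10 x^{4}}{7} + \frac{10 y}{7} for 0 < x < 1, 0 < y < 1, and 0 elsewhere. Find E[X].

E[X] = ∫_0^1 ∫_0^1 x × f(x,y) dy dx
= ∫_0^1 ∫_0^1 x × (\frac{10 x^{4}}{7} + \frac{10 y}{7}) dy dx
= \frac{25}{42}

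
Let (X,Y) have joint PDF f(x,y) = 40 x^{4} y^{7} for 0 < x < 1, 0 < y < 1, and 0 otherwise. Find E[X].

E[X] = ∫_0^1 ∫_0^1 x × f(x,y) dy dx
= ∫_0^1 ∫_0^1 x × (40 x^{4} y^{7}) dy dx
= \frac{5}{6}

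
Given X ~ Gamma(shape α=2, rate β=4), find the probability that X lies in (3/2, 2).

P(3/2 < X < 2) = ∫_{3/2}^{2} f(x) dx
where f(x) = 16 x e^{- 4 x}
= \frac{-9 + 7 e^{2}}{e^{8}}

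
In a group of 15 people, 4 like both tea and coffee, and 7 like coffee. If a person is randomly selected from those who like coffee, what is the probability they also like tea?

P(A ∩ B) = 4/15
P(B) = 7/15
P(A|B) = P(A ∩ B) / P(B) = (4/15) / (7/15) = 4/7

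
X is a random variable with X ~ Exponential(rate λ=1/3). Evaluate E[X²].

Using the identity E[X²] = Var(X) + (E[X])²:
E[X] = 3
Var(X) = 9
E[X²] = 9 + (3)²
= 18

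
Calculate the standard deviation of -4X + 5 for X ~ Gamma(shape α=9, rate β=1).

For X ~ Gamma(shape α=9, rate β=1):
Var(X) = 9
SD(X) = √(Var(X)) = √(9) = 3
SD(-4X + 5) = |-4| × SD(X) = 4 × 3 = 12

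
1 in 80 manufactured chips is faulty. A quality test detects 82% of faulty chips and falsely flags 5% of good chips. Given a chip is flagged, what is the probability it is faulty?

Let D = the rare event, + = positive/flagged.
P(D) = 1/80
P(+|D) = 82/100 = 41/50
P(+|D') = 5/100 = 1/20
P(+) = P(+|D)P(D) + P(+|D')P(D')
     = \frac{41}{50} × \frac{1}{80} + \frac{1}{20} × \frac{79}{80}
     = \frac{477}{8000}
P(D|+) = P(+|D)P(D)/P(+) = \frac{82}{477}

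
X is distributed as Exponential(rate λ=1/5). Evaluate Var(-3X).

For X ~ Exponential(rate λ=1/5):
Var(X) = 25
Var(-3X) = (-3)² × Var(X) = 9 × 25 = 225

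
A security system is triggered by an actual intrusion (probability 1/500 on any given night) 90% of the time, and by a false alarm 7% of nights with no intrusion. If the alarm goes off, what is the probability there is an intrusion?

Let D = the rare event, + = positive/flagged.
P(D) = 1/500
P(+|D) = 90/100 = 9/10
P(+|D') = 7/100
P(+) = P(+|D)P(D) + P(+|D')P(D')
     = \frac{9}{10} × \frac{1}{500} + \frac{7}{100} × \frac{499}{500}
     = \frac{3583}{50000}
P(D|+) = P(+|D)P(D)/P(+) = \frac{90}{3583}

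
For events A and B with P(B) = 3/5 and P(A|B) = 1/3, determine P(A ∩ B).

By definition, P(A|B) = P(A ∩ B) / P(B)
So P(A ∩ B) = P(A|B) × P(B)
= 1/3 × 3/5
= 1/5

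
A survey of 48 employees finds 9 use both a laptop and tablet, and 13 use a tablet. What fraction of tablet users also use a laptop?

P(A ∩ B) = 9/48 = 3/16
P(B) = 13/48
P(A|B) = P(A ∩ B) / P(B) = (3/16) / (13/48) = 9/13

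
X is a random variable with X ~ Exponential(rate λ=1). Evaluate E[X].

For X ~ Exponential(rate λ=1), the expected value is:
E[X] = 1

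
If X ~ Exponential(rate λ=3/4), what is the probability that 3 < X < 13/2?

P(3 < X < 13/2) = ∫_{3}^{13/2} f(x) dx
where f(x) = \frac{3 e^{- \frac{3 x}{4}}}{4}
= - \frac{1}{e^{\frac{39}{8}}} + e^{- \frac{9}{4}}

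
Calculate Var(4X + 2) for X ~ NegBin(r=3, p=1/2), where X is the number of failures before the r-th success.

For X ~ NegBin(r=3, p=1/2), where X is the number of failures before the r-th success:
Var(X) = 6
Var(4X + 2) = (4)² × Var(X) = 16 × 6 = 96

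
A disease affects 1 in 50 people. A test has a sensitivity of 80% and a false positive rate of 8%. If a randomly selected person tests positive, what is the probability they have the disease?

Let D = the rare event, + = positive/flagged.
P(D) = 1/50
P(+|D) = 80/100 = 4/5
P(+|D') = 8/100 = 2/25
P(+) = P(+|D)P(D) + P(+|D')P(D')
     = \frac{4}{5} × \frac{1}{50} + \frac{2}{25} × \frac{49}{50}
     = \frac{59}{625}
P(D|+) = P(+|D)P(D)/P(+) = \frac{10}{59}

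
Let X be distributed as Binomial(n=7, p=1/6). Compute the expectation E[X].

For X ~ Binomial(n=7, p=1/6), the expected value is:
E[X] = \frac{7}{6}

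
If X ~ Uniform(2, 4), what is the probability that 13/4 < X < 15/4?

P(13/4 < X < 15/4) = ∫_{13/4}^{15/4} f(x) dx
where f(x) = \frac{1}{2}
= \frac{1}{4}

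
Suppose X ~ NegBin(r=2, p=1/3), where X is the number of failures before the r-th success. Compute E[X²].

Using the identity E[X²] = Var(X) + (E[X])²:
E[X] = 4
Var(X) = 12
E[X²] = 12 + (4)²
= 28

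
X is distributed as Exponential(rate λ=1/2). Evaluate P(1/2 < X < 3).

P(1/2 < X < 3) = ∫_{1/2}^{3} f(x) dx
where f(x) = \frac{e^{- \frac{x}{2}}}{2}
= - \frac{1}{e^{\frac{3}{2}}} + e^{- \frac{1}{4}}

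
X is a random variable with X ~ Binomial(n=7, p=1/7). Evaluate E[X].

For X ~ Binomial(n=7, p=1/7), the expected value is:
E[X] = 1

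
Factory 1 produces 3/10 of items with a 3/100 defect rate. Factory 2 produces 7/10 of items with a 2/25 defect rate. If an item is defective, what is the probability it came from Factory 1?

Using Bayes' theorem:
P(F1) = 3/10, P(D|F1) = 3/100
P(F2) = 7/10, P(D|F2) = 2/25
P(D) = P(D|F1)P(F1) + P(D|F2)P(F2)
     = \frac{13}{200}
P(F1|D) = P(D|F1)P(F1) / P(D)
= \frac{9}{65}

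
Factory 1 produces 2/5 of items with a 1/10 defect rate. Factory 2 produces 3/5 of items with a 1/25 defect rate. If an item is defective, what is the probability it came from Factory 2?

Using Bayes' theorem:
P(F1) = 2/5, P(D|F1) = 1/10
P(F2) = 3/5, P(D|F2) = 1/25
P(D) = P(D|F1)P(F1) + P(D|F2)P(F2)
     = \frac{8}{125}
P(F2|D) = P(D|F2)P(F2) / P(D)
= \frac{3}{8}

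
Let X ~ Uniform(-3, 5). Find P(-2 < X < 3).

P(-2 < X < 3) = ∫_{-2}^{3} f(x) dx
where f(x) = \frac{1}{8}
= \frac{5}{8}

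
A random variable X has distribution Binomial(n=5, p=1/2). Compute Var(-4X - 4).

For X ~ Binomial(n=5, p=1/2):
Var(X) = \frac{5}{4}
Var(-4X - 4) = (-4)² × Var(X) = 16 × \frac{5}{4} = 20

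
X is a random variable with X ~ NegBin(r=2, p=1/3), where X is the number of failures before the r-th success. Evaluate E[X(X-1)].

E[X(X-1)] = E[X² - X] = E[X²] - E[X]
E[X] = 4
E[X²] = Var(X) + (E[X])² = 12 + (4)² = 28
E[X(X-1)] = 28 - 4 = 24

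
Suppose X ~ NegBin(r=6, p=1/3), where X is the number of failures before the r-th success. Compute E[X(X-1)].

E[X(X-1)] = E[X² - X] = E[X²] - E[X]
E[X] = 12
E[X²] = Var(X) + (E[X])² = 36 + (12)² = 180
E[X(X-1)] = 180 - 12 = 168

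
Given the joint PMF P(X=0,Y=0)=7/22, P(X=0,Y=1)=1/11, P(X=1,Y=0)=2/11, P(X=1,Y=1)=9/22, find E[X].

First find marginal of X:
P(X=0) = 9/22
P(X=1) = 13/22
E[X] = 0 × 9/22 + 1 × 13/22 = 13/22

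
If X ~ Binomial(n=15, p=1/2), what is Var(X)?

For X ~ Binomial(n=15, p=1/2):
Var(X) = \frac{15}{4}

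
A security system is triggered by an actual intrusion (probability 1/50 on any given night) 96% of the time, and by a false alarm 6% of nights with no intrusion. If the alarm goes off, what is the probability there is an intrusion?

Let D = the rare event, + = positive/flagged.
P(D) = 1/50
P(+|D) = 96/100 = 24/25
P(+|D') = 6/100 = 3/50
P(+) = P(+|D)P(D) + P(+|D')P(D')
     = \frac{24}{25} × \frac{1}{50} + \frac{3}{50} × \frac{49}{50}
     = \frac{39}{500}
P(D|+) = P(+|D)P(D)/P(+) = \frac{16}{65}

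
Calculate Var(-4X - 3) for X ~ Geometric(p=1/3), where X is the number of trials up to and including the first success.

For X ~ Geometric(p=1/3), where X is the number of trials up to and including the first success:
Var(X) = 6
Var(-4X - 3) = (-4)² × Var(X) = 16 × 6 = 96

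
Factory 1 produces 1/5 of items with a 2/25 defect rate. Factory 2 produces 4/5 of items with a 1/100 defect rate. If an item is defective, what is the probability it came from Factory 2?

Using Bayes' theorem:
P(F1) = 1/5, P(D|F1) = 2/25
P(F2) = 4/5, P(D|F2) = 1/100
P(D) = P(D|F1)P(F1) + P(D|F2)P(F2)
     = \frac{3}{125}
P(F2|D) = P(D|F2)P(F2) / P(D)
= \frac{1}{3}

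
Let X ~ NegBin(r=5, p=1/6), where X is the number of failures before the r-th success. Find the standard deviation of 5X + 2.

For X ~ NegBin(r=5, p=1/6), where X is the number of failures before the r-th success:
Var(X) = 150
SD(X) = √(Var(X)) = √(150) = 5 \sqrt{6}
SD(5X + 2) = |5| × SD(X) = 5 × 5 \sqrt{6} = 25 \sqrt{6}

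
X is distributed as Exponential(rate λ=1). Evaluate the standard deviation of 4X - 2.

For X ~ Exponential(rate λ=1):
Var(X) = 1
SD(X) = √(Var(X)) = √(1) = 1
SD(4X - 2) = |4| × SD(X) = 4 × 1 = 4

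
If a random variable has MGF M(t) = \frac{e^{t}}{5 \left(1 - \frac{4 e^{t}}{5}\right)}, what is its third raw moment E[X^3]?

To find E[X^3], compute M^(3)(0):
M^(1)(t) = \frac{e^{t}}{5 \left(1 - \frac{4 e^{t}}{5}\right)} + \frac{4 e^{2 t}}{25 \left(1 - \frac{4 e^{t}}{5}\right)^{2}}
M^(2)(t) = \frac{e^{t}}{5 \left(1 - \frac{4 e^{t}}{5}\right)} + \frac{12 e^{2 t}}{25 \left(1 - \frac{4 e^{t}}{5}\right)^{2}} + \frac{32 e^{3 t}}{125 \left(1 - \frac{4 e^{t}}{5}\right)^{3}}
M^(3)(t) = \frac{e^{t}}{5 \left(1 - \frac{4 e^{t}}{5}\right)} + \frac{28 e^{2 t}}{25 \left(1 - \frac{4 e^{t}}{5}\right)^{2}} + \frac{192 e^{3 t}}{125 \left(1 - \frac{4 e^{t}}{5}\right)^{3}} + \frac{384 e^{4 t}}{625 \left(1 - \frac{4 e^{t}}{5}\right)^{4}}
M^(3)(0) = 605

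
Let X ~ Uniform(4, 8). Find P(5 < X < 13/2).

P(5 < X < 13/2) = ∫_{5}^{13/2} f(x) dx
where f(x) = \frac{1}{4}
= \frac{3}{8}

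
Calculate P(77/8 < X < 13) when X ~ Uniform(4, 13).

P(77/8 < X < 13) = ∫_{77/8}^{13} f(x) dx
where f(x) = \frac{1}{9}
= \frac{3}{8}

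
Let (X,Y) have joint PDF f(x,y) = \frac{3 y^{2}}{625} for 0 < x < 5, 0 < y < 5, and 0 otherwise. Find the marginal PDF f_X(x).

f_X(x) = ∫_0^5 f(x,y) dy
= ∫_0^5 \frac{3 y^{2}}{625} dy
= \frac{1}{5} for 0 < x < 5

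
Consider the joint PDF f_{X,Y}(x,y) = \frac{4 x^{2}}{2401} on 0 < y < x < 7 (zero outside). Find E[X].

f_X(x) = ∫_0^x \frac{4 x^{2}}{2401} dy = \frac{4 x^{3}}{2401}
E[X] = ∫_0^7 x × (\frac{4 x^{3}}{2401}) dx = \frac{28}{5}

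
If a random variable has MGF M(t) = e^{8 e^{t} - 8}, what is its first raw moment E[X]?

To find E[X], compute M^(1)(0):
M^(1)(t) = 8 e^{t} e^{8 e^{t} - 8}
M^(1)(0) = 8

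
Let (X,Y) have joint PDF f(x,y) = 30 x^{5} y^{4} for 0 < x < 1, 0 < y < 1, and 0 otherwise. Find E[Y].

E[Y] = ∫_0^1 ∫_0^1 y × f(x,y) dx dy
= \frac{5}{6}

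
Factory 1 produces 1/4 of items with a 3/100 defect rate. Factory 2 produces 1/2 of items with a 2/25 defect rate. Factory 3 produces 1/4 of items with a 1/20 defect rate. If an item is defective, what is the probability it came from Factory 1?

Using Bayes' theorem:
P(F1) = 1/4, P(D|F1) = 3/100
P(F2) = 1/2, P(D|F2) = 2/25
P(F3) = 1/4, P(D|F3) = 1/20
P(D) = P(D|F1)P(F1) + P(D|F2)P(F2) + P(D|F3)P(F3)
     = \frac{3}{50}
P(F1|D) = P(D|F1)P(F1) / P(D)
= \frac{1}{8}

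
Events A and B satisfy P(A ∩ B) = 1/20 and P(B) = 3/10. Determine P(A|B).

P(A|B) = P(A ∩ B) / P(B)
= (1/20) / (3/10)
= 1/6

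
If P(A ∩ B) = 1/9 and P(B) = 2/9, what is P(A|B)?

P(A|B) = P(A ∩ B) / P(B)
= (1/9) / (2/9)
= 1/2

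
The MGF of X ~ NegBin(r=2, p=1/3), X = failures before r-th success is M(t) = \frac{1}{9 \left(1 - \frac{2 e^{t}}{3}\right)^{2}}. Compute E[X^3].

To find E[X^3], compute M^(3)(0):
M^(1)(t) = \frac{4 e^{t}}{27 \left(1 - \frac{2 e^{t}}{3}\right)^{3}}
M^(2)(t) = \frac{4 e^{t}}{27 \left(1 - \frac{2 e^{t}}{3}\right)^{3}} + \frac{8 e^{2 t}}{27 \left(1 - \frac{2 e^{t}}{3}\right)^{4}}
M^(3)(t) = \frac{4 e^{t}}{27 \left(1 - \frac{2 e^{t}}{3}\right)^{3}} + \frac{8 e^{2 t}}{9 \left(1 - \frac{2 e^{t}}{3}\right)^{4}} + \frac{64 e^{3 t}}{81 \left(1 - \frac{2 e^{t}}{3}\right)^{5}}
M^(3)(0) = 268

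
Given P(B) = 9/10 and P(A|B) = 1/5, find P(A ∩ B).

By definition, P(A|B) = P(A ∩ B) / P(B)
So P(A ∩ B) = P(A|B) × P(B)
= 1/5 × 9/10
= 9/50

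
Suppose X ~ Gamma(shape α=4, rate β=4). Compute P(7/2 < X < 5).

P(7/2 < X < 5) = ∫_{7/2}^{5} f(x) dx
where f(x) = \frac{128 x^{3} e^{- 4 x}}{3}
= \frac{-4663 + 1711 e^{6}}{3 e^{20}}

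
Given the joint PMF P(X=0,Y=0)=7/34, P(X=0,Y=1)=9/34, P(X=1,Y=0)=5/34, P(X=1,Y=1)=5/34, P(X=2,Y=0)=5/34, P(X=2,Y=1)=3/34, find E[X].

First find marginal of X:
P(X=0) = 8/17
P(X=1) = 5/17
P(X=2) = 4/17
E[X] = 0 × 8/17 + 1 × 5/17 + 2 × 4/17 = 13/17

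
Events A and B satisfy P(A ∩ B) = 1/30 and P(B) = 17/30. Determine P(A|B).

P(A|B) = P(A ∩ B) / P(B)
= (1/30) / (17/30)
= 1/17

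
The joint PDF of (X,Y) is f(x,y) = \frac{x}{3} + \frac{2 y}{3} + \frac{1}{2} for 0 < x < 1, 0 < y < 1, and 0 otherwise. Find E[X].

E[X] = ∫_0^1 ∫_0^1 x × f(x,y) dy dx
= ∫_0^1 ∫_0^1 x × (\frac{x}{3} + \frac{2 y}{3} + \frac{1}{2}) dy dx
= \frac{19}{36}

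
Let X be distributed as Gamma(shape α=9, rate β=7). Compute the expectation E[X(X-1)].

E[X(X-1)] = E[X² - X] = E[X²] - E[X]
E[X] = \frac{9}{7}
E[X²] = Var(X) + (E[X])² = \frac{9}{49} + (\frac{9}{7})² = \frac{90}{49}
E[X(X-1)] = \frac{90}{49} - \frac{9}{7} = \frac{27}{49}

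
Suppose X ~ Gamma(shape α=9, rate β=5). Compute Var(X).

For X ~ Gamma(shape α=9, rate β=5):
Var(X) = \frac{9}{25}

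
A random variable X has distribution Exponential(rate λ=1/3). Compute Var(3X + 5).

For X ~ Exponential(rate λ=1/3):
Var(X) = 9
Var(3X + 5) = (3)² × Var(X) = 9 × 9 = 81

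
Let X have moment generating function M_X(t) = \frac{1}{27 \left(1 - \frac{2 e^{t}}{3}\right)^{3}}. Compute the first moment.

To find E[X], compute M^(1)(0):
M^(1)(t) = \frac{2 e^{t}}{27 \left(1 - \frac{2 e^{t}}{3}\right)^{4}}
M^(1)(0) = 6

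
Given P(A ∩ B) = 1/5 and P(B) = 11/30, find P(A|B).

P(A|B) = P(A ∩ B) / P(B)
= (1/5) / (11/30)
= 6/11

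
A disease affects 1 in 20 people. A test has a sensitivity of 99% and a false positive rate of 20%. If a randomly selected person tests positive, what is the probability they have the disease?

Let D = the rare event, + = positive/flagged.
P(D) = 1/20
P(+|D) = 99/100
P(+|D') = 20/100 = 1/5
P(+) = P(+|D)P(D) + P(+|D')P(D')
     = \frac{99}{100} × \frac{1}{20} + \frac{1}{5} × \frac{19}{20}
     = \frac{479}{2000}
P(D|+) = P(+|D)P(D)/P(+) = \frac{99}{479}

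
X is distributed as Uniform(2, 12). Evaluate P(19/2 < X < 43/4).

P(19/2 < X < 43/4) = ∫_{19/2}^{43/4} f(x) dx
where f(x) = \frac{1}{10}
= \frac{1}{8}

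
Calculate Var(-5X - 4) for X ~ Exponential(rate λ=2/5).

For X ~ Exponential(rate λ=2/5):
Var(X) = \frac{25}{4}
Var(-5X - 4) = (-5)² × Var(X) = 25 × \frac{25}{4} = \frac{625}{4}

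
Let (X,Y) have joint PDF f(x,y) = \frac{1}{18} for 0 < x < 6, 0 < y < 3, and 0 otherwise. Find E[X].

f_X(x) = ∫_0^3 \frac{1}{18} dy = \frac{1}{6}
E[X] = ∫_0^6 x × (\frac{1}{6}) dx = 3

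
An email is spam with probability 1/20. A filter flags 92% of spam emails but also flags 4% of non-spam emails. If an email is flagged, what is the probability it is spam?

Let D = the rare event, + = positive/flagged.
P(D) = 1/20
P(+|D) = 92/100 = 23/25
P(+|D') = 4/100 = 1/25
P(+) = P(+|D)P(D) + P(+|D')P(D')
     = \frac{23}{25} × \frac{1}{20} + \frac{1}{25} × \frac{19}{20}
     = \frac{21}{250}
P(D|+) = P(+|D)P(D)/P(+) = \frac{23}{42}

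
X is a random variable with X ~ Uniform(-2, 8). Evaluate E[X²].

Using the identity E[X²] = Var(X) + (E[X])²:
E[X] = 3
Var(X) = \frac{25}{3}
E[X²] = \frac{25}{3} + (3)²
= \frac{52}{3}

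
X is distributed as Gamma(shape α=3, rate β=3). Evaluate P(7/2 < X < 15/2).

P(7/2 < X < 15/2) = ∫_{7/2}^{15/2} f(x) dx
where f(x) = \frac{27 x^{2} e^{- 3 x}}{2}
= \frac{-2213 + 533 e^{12}}{8 e^{\frac{45}{2}}}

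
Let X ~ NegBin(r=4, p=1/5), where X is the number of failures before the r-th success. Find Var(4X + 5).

For X ~ NegBin(r=4, p=1/5), where X is the number of failures before the r-th success:
Var(X) = 80
Var(4X + 5) = (4)² × Var(X) = 16 × 80 = 1280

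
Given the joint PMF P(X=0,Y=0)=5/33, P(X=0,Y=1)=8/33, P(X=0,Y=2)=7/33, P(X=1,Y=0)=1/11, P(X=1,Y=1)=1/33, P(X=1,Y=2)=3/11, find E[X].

First find marginal of X:
P(X=0) = 20/33
P(X=1) = 13/33
E[X] = 0 × 20/33 + 1 × 13/33 = 13/33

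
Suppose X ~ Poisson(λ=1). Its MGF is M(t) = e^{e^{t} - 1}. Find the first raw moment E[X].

To find E[X], compute M^(1)(0):
M^(1)(t) = e^{t} e^{e^{t} - 1}
M^(1)(0) = 1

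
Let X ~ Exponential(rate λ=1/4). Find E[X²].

Using the identity E[X²] = Var(X) + (E[X])²:
E[X] = 4
Var(X) = 16
E[X²] = 16 + (4)²
= 32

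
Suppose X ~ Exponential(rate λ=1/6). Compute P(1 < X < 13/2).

P(1 < X < 13/2) = ∫_{1}^{13/2} f(x) dx
where f(x) = \frac{e^{- \frac{x}{6}}}{6}
= - \frac{1}{e^{\frac{13}{12}}} + e^{- \frac{1}{6}}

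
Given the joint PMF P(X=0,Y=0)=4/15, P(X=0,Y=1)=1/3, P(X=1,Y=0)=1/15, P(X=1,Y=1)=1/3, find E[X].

First find marginal of X:
P(X=0) = 3/5
P(X=1) = 2/5
E[X] = 0 × 3/5 + 1 × 2/5 = 2/5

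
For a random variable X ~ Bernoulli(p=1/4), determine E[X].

For X ~ Bernoulli(p=1/4), the expected value is:
E[X] = \frac{1}{4}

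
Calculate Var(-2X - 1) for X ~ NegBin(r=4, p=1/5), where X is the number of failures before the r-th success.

For X ~ NegBin(r=4, p=1/5), where X is the number of failures before the r-th success:
Var(X) = 80
Var(-2X - 1) = (-2)² × Var(X) = 4 × 80 = 320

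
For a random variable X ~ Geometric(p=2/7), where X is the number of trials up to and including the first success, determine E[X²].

Using the identity E[X²] = Var(X) + (E[X])²:
E[X] = \frac{7}{2}
Var(X) = \frac{35}{4}
E[X²] = \frac{35}{4} + (\frac{7}{2})²
= 21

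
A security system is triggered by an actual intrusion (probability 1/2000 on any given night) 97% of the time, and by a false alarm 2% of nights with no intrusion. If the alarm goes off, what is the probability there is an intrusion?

Let D = the rare event, + = positive/flagged.
P(D) = 1/2000
P(+|D) = 97/100
P(+|D') = 2/100 = 1/50
P(+) = P(+|D)P(D) + P(+|D')P(D')
     = \frac{97}{100} × \frac{1}{2000} + \frac{1}{50} × \frac{1999}{2000}
     = \frac{819}{40000}
P(D|+) = P(+|D)P(D)/P(+) = \frac{97}{4095}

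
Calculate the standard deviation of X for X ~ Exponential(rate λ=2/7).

For X ~ Exponential(rate λ=2/7):
Var(X) = \frac{49}{4}
SD(X) = √(Var(X)) = √(\frac{49}{4}) = \frac{7}{2}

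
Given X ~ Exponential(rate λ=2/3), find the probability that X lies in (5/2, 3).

P(5/2 < X < 3) = ∫_{5/2}^{3} f(x) dx
where f(x) = \frac{2 e^{- \frac{2 x}{3}}}{3}
= - \frac{1}{e^{2}} + e^{- \frac{5}{3}}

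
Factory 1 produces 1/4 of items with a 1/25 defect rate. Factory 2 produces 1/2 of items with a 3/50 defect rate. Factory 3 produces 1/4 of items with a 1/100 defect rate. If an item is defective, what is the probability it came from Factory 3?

Using Bayes' theorem:
P(F1) = 1/4, P(D|F1) = 1/25
P(F2) = 1/2, P(D|F2) = 3/50
P(F3) = 1/4, P(D|F3) = 1/100
P(D) = P(D|F1)P(F1) + P(D|F2)P(F2) + P(D|F3)P(F3)
     = \frac{17}{400}
P(F3|D) = P(D|F3)P(F3) / P(D)
= \frac{1}{17}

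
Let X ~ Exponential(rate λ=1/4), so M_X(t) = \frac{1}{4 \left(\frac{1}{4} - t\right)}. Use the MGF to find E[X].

To find E[X], compute M^(1)(0):
M^(1)(t) = \frac{1}{4 \left(\frac{1}{4} - t\right)^{2}}
M^(1)(0) = 4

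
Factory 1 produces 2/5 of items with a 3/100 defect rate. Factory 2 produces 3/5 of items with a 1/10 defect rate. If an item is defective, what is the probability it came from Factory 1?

Using Bayes' theorem:
P(F1) = 2/5, P(D|F1) = 3/100
P(F2) = 3/5, P(D|F2) = 1/10
P(D) = P(D|F1)P(F1) + P(D|F2)P(F2)
     = \frac{9}{125}
P(F1|D) = P(D|F1)P(F1) / P(D)
= \frac{1}{6}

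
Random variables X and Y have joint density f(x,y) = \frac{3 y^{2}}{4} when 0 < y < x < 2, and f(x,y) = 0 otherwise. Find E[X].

f_X(x) = ∫_0^x \frac{3 y^{2}}{4} dy = \frac{x^{3}}{4}
E[X] = ∫_0^2 x × (\frac{x^{3}}{4}) dx = \frac{8}{5}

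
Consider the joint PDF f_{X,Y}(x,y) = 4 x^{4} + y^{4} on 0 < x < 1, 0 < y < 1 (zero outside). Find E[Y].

E[Y] = ∫_0^1 ∫_0^1 y × f(x,y) dx dy
= \frac{17}{30}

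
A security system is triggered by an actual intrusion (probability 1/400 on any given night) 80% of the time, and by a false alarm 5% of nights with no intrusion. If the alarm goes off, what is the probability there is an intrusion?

Let D = the rare event, + = positive/flagged.
P(D) = 1/400
P(+|D) = 80/100 = 4/5
P(+|D') = 5/100 = 1/20
P(+) = P(+|D)P(D) + P(+|D')P(D')
     = \frac{4}{5} × \frac{1}{400} + \frac{1}{20} × \frac{399}{400}
     = \frac{83}{1600}
P(D|+) = P(+|D)P(D)/P(+) = \frac{16}{415}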